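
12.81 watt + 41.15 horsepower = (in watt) 3.07e+04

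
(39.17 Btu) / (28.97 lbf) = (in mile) 0.1993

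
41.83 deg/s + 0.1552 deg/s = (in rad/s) 0.7328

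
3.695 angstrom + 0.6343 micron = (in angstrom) 6347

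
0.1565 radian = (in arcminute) 538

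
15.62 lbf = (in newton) 69.48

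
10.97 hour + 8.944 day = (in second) 8.123e+05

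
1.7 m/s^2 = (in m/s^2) 1.7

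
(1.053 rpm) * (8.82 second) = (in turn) 0.1548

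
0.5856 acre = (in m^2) 2370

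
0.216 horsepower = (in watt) 161.1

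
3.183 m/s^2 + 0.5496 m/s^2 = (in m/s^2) 3.733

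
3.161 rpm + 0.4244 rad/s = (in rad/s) 0.7554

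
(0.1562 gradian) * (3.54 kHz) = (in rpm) 82.94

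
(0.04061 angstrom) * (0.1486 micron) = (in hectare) 6.035e-23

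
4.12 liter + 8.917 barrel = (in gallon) 375.6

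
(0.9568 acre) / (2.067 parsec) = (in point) 1.721e-10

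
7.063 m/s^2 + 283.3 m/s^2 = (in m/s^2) 290.4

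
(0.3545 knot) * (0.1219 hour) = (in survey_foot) 262.6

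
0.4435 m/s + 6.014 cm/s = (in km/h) 1.813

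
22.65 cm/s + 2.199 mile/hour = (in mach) 0.003552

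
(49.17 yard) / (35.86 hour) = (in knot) 0.000677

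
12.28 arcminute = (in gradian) 0.2274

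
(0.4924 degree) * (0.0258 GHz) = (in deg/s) 1.27e+07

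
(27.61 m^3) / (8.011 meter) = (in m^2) 3.447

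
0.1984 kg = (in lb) 0.4374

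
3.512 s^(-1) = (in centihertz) 351.2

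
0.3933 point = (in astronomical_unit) 9.275e-16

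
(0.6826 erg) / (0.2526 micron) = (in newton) 0.2702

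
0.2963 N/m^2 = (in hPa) 0.002963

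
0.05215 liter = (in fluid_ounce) 1.763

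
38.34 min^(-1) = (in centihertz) 63.9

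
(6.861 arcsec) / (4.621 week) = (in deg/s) 6.819e-10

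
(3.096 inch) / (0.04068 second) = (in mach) 0.005677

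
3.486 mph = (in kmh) 5.61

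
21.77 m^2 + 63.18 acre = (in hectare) 25.57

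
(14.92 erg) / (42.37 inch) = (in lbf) 3.117e-07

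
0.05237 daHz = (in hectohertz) 0.005237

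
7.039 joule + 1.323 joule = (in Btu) 0.007926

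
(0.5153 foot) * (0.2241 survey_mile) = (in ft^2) 609.7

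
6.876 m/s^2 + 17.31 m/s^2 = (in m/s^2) 24.19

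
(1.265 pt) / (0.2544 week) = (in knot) 5.638e-09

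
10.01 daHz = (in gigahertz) 1.001e-07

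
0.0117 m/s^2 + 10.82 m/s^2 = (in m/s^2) 10.83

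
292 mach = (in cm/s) 9.943e+06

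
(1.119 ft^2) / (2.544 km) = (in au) 2.732e-16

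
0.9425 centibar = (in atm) 0.009302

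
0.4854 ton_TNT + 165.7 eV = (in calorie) 4.854e+08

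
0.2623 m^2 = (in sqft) 2.823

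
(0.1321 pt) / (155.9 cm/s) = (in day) 3.46e-10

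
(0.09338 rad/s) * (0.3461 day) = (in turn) 444.4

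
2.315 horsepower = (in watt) 1726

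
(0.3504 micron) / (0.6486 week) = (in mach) 2.623e-15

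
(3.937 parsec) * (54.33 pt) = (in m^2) 2.328e+15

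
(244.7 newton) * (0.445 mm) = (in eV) 6.796e+17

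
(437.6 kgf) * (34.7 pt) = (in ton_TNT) 1.256e-08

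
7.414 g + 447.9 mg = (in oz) 0.2773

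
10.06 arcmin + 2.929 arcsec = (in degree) 0.1685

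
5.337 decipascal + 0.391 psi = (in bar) 0.02696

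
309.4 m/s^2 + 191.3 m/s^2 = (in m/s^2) 500.7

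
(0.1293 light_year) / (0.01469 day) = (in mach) 2.831e+09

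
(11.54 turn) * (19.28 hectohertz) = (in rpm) 1.335e+06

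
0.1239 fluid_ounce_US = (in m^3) 3.664e-06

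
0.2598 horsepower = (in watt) 193.7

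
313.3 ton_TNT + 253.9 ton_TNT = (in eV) 1.481e+31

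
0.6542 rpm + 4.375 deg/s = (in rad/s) 0.1449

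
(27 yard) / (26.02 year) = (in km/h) 1.083e-07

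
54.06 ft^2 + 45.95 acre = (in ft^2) 2.002e+06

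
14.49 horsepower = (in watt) 1.081e+04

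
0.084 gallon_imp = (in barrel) 0.002402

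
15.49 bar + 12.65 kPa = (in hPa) 1.562e+04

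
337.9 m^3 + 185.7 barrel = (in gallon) 9.706e+04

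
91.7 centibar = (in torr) 687.8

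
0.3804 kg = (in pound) 0.8386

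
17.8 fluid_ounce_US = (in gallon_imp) 0.1158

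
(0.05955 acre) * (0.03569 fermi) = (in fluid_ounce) 2.908e-10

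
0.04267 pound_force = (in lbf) 0.04267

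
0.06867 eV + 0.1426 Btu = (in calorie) 35.96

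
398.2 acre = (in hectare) 161.1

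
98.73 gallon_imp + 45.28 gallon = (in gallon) 163.8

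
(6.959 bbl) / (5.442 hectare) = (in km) 2.033e-08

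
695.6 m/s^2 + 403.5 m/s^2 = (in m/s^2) 1099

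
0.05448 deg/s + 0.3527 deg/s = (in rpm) 0.06786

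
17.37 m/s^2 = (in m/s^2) 17.37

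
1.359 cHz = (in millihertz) 13.59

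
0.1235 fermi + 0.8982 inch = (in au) 1.525e-13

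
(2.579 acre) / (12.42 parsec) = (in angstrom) 0.0002723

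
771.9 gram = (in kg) 0.7719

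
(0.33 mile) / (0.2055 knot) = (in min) 83.73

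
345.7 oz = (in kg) 9.8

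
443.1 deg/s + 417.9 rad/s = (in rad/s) 425.6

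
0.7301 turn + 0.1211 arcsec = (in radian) 4.587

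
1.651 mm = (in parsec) 5.351e-20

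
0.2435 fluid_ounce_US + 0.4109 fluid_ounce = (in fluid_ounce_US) 0.6544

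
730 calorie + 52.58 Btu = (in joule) 5.853e+04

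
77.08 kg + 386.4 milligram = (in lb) 169.9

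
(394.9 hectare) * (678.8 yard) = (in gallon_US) 6.475e+11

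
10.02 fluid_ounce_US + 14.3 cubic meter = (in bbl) 89.95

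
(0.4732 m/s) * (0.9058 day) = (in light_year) 3.914e-12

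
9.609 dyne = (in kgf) 9.798e-06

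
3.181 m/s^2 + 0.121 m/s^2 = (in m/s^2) 3.302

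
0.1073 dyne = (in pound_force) 2.412e-07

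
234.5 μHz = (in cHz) 0.02345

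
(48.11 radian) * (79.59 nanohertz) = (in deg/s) 0.0002194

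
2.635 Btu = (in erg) 2.78e+10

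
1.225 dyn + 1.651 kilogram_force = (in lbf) 3.64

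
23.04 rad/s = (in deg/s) 1320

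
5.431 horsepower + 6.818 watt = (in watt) 4057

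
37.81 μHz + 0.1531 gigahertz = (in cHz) 1.531e+10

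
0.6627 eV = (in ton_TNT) 2.538e-29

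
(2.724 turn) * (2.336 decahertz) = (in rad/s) 399.8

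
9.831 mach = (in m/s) 3347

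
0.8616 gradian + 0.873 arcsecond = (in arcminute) 46.54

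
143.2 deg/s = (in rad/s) 2.499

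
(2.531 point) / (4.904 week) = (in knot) 5.852e-10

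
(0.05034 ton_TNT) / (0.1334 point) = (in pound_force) 1.006e+12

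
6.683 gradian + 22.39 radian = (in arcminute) 7.733e+04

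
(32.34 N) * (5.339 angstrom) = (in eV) 1.078e+11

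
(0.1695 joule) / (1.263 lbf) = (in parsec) 9.778e-19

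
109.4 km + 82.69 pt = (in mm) 1.094e+08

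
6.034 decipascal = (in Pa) 0.6034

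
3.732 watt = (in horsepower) 0.005005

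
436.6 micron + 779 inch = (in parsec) 6.413e-16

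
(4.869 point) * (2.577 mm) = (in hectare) 4.426e-10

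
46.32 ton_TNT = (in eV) 1.21e+30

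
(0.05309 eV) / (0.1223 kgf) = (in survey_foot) 2.327e-20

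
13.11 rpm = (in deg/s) 78.66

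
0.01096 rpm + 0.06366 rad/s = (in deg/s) 3.713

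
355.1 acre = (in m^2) 1.437e+06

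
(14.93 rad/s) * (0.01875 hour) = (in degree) 5.774e+04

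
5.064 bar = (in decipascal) 5.064e+06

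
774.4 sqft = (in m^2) 71.94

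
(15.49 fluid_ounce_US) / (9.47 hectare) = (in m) 4.837e-09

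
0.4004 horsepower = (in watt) 298.6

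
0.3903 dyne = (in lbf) 8.774e-07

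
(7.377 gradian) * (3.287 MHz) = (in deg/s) 2.182e+07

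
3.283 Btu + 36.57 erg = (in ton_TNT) 8.279e-07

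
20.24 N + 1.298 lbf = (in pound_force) 5.848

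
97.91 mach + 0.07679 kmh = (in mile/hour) 7.458e+04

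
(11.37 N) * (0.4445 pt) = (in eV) 1.113e+16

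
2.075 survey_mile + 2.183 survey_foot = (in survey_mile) 2.075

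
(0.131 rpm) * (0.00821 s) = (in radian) 0.0001126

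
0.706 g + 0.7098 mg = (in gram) 0.7067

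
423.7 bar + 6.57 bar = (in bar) 430.3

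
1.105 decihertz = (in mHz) 110.5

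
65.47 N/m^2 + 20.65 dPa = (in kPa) 0.06753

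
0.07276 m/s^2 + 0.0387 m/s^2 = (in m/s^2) 0.1115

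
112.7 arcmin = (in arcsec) 6762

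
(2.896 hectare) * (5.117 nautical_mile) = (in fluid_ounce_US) 9.28e+12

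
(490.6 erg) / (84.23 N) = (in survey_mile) 3.619e-10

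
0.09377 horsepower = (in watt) 69.92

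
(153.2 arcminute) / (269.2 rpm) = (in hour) 4.391e-07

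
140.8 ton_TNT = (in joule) 5.891e+11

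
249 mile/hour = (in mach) 0.3269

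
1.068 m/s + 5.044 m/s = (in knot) 11.88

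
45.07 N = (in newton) 45.07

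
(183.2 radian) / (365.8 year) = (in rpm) 1.517e-07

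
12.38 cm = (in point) 350.9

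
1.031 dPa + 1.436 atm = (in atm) 1.436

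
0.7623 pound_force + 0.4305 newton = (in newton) 3.821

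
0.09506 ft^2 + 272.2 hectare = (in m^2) 2.722e+06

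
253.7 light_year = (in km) 2.4e+15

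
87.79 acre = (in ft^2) 3.824e+06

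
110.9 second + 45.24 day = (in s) 3.909e+06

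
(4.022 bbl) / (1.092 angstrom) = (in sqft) 6.303e+10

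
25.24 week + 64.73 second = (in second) 1.527e+07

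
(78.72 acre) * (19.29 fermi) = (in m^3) 6.145e-09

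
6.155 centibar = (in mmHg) 46.17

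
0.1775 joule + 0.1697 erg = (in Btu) 0.0001682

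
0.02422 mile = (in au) 2.606e-10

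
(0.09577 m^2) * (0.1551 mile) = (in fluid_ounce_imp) 8.413e+05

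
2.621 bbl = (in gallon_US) 110.1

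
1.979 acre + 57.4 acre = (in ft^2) 2.587e+06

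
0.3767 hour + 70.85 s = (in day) 0.01652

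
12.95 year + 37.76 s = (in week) 675.3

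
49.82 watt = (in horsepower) 0.06681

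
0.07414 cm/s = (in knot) 0.001441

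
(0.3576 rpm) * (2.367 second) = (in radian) 0.08864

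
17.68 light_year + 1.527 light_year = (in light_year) 19.21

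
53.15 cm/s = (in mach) 0.001561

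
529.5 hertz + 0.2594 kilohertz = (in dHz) 7889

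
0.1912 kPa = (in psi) 0.02773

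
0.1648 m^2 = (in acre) 4.072e-05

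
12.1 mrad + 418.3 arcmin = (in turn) 0.02129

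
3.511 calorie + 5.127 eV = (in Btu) 0.01392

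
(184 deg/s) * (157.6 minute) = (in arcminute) 1.044e+08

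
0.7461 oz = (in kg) 0.02115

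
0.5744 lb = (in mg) 2.605e+05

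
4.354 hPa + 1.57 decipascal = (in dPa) 4356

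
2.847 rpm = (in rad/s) 0.2981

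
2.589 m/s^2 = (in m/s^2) 2.589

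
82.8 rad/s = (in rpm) 790.7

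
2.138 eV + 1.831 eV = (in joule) 6.359e-19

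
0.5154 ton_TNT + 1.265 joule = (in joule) 2.156e+09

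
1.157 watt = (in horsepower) 0.001552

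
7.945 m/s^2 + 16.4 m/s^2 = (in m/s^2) 24.34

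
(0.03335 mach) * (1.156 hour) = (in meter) 4.726e+04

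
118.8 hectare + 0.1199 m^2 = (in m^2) 1.188e+06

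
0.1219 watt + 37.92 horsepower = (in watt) 2.828e+04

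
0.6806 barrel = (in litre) 108.2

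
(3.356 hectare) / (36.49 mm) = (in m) 9.197e+05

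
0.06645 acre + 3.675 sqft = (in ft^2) 2898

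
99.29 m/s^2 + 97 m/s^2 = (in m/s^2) 196.3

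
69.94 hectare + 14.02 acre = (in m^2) 7.561e+05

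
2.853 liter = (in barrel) 0.01794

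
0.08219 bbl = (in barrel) 0.08219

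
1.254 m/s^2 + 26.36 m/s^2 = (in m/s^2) 27.61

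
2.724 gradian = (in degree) 2.452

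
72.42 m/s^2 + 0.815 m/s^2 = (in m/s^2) 73.23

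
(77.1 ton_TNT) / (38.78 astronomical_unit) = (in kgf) 0.00567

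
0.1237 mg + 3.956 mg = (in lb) 8.994e-06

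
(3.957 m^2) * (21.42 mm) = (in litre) 84.76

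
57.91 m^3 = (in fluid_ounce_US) 1.958e+06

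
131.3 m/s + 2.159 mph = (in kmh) 476.2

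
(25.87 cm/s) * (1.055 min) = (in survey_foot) 53.73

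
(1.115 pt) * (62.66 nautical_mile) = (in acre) 0.01128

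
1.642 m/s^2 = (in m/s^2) 1.642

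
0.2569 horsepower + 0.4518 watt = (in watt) 192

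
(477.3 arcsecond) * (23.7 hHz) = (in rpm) 52.37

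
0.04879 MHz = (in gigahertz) 4.879e-05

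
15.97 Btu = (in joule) 1.685e+04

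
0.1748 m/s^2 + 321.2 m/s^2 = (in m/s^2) 321.4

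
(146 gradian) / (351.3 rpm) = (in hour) 1.732e-05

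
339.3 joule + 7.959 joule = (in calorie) 83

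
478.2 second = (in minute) 7.97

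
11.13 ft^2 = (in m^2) 1.034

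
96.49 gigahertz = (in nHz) 9.649e+19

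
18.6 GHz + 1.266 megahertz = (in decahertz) 1.86e+09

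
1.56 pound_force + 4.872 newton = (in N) 11.81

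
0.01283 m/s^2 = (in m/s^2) 0.01283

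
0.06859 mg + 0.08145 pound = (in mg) 3.695e+04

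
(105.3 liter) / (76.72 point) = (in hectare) 0.0003891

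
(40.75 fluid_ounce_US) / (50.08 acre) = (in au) 3.975e-20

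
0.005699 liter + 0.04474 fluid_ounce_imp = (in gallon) 0.001841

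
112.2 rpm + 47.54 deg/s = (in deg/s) 720.7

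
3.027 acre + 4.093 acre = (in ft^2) 3.101e+05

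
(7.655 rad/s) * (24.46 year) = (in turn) 9.398e+08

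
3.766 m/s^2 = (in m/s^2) 3.766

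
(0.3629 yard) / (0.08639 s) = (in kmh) 13.83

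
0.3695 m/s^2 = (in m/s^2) 0.3695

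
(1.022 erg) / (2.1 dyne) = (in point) 13.8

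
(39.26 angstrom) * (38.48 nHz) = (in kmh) 5.439e-16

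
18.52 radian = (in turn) 2.948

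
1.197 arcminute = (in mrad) 0.3482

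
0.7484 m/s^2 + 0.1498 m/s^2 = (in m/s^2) 0.8982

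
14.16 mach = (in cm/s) 4.821e+05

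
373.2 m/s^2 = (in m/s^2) 373.2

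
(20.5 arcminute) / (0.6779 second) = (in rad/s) 0.008797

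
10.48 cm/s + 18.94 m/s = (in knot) 37.02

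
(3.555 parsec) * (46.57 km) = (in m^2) 5.109e+21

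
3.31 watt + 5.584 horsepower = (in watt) 4167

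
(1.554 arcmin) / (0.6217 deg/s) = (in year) 1.321e-09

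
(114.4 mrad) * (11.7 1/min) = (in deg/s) 1.278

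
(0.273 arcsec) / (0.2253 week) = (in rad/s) 9.713e-12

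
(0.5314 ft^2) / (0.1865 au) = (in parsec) 5.735e-29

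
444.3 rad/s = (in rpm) 4243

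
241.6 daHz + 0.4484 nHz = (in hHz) 24.16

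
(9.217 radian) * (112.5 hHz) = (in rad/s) 1.037e+05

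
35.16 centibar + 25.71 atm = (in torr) 1.98e+04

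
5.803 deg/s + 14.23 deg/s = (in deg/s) 20.03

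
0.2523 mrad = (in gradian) 0.01606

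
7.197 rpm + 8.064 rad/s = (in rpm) 84.2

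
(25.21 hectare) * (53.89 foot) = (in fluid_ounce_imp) 1.457e+11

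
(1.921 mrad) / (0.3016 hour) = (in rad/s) 1.769e-06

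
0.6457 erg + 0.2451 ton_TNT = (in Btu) 9.72e+05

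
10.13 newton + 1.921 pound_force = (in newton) 18.68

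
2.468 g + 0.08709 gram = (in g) 2.555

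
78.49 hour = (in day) 3.27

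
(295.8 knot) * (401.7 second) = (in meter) 6.113e+04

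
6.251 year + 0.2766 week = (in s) 1.973e+08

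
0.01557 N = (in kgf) 0.001588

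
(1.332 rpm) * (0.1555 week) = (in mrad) 1.312e+07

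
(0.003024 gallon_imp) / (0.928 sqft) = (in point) 0.452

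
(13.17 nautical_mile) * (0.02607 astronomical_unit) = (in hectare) 9.512e+09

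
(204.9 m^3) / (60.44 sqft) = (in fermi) 3.649e+16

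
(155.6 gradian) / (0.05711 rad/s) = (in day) 0.0004953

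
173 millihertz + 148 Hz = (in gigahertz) 1.482e-07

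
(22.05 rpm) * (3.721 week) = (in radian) 5.196e+06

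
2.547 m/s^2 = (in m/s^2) 2.547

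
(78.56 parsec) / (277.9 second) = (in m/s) 8.723e+15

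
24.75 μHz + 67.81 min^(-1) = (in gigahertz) 1.13e-09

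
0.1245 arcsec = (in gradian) 3.843e-05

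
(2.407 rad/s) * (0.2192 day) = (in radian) 4.559e+04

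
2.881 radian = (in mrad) 2881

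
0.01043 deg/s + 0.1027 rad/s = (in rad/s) 0.1029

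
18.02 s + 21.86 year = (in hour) 1.915e+05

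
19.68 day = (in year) 0.05392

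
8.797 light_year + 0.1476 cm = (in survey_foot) 2.731e+17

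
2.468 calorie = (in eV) 6.445e+19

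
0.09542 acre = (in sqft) 4156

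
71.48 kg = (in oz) 2521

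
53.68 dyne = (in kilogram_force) 5.474e-05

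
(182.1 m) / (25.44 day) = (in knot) 0.000161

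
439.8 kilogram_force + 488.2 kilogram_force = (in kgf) 928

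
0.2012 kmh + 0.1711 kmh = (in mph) 0.2313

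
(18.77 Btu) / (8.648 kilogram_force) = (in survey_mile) 0.1451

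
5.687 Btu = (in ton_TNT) 1.434e-06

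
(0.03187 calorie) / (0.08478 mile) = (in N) 0.0009773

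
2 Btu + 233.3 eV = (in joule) 2110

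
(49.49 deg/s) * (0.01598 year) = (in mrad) 4.353e+08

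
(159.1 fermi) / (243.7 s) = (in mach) 1.917e-18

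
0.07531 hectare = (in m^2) 753.1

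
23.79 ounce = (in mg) 6.744e+05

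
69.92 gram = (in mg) 6.992e+04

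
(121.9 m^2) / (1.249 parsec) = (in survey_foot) 1.038e-14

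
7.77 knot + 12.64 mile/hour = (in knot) 18.75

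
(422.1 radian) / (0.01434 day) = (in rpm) 3.253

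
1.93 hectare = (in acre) 4.769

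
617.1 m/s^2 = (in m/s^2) 617.1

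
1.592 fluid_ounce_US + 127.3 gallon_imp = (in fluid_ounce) 1.957e+04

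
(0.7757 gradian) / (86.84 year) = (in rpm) 4.249e-11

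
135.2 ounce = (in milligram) 3.833e+06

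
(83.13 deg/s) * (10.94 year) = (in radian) 5.006e+08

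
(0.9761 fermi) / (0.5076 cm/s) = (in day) 2.226e-18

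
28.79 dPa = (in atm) 2.841e-05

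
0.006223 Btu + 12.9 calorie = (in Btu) 0.05738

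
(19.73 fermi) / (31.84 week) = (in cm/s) 1.025e-19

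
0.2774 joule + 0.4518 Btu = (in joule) 477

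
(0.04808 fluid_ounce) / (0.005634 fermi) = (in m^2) 2.524e+11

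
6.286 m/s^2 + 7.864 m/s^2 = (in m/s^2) 14.15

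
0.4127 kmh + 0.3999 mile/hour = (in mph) 0.6563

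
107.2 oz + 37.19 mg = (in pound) 6.7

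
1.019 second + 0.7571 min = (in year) 1.473e-06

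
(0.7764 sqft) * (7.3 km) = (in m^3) 526.5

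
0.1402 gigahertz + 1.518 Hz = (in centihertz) 1.402e+10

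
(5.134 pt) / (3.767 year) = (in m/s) 1.525e-11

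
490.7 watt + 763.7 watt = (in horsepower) 1.682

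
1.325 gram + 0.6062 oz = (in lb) 0.04081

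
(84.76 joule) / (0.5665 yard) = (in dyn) 1.636e+07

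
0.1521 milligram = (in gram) 0.0001521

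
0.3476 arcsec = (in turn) 2.682e-07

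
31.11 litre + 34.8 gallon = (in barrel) 1.024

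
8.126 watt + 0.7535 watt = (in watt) 8.88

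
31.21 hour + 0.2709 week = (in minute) 4603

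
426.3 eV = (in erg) 6.83e-10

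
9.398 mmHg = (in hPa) 12.53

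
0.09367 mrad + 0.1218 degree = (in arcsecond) 457.8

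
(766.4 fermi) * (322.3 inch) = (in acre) 1.55e-15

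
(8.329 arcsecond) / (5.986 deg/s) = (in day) 4.473e-09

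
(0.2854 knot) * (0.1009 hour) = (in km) 0.05333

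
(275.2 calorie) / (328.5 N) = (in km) 0.003505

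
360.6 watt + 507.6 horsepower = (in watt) 3.789e+05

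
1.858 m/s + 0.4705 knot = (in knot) 4.082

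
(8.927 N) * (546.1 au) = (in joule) 7.293e+14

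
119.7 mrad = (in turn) 0.01905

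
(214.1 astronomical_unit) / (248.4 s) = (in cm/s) 1.289e+13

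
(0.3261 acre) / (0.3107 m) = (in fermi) 4.247e+18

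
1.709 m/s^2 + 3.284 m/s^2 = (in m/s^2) 4.993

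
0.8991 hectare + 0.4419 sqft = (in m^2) 8991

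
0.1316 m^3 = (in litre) 131.6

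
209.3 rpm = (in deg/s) 1256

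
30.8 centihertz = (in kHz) 0.000308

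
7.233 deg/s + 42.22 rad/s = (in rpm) 404.4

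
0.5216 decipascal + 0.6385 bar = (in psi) 9.261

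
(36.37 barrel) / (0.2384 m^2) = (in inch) 954.9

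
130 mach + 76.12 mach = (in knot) 1.364e+05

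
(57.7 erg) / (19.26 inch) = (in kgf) 1.203e-06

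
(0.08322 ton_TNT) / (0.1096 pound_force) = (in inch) 2.812e+10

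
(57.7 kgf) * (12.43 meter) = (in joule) 7033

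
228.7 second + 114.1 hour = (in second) 4.11e+05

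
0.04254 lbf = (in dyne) 1.892e+04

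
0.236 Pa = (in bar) 2.36e-06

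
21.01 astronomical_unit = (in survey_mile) 1.953e+09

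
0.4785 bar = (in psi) 6.94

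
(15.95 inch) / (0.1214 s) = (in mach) 0.009801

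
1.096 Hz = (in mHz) 1096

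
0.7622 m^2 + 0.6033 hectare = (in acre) 1.491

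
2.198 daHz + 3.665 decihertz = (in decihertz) 223.5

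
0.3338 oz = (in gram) 9.463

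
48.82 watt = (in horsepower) 0.06547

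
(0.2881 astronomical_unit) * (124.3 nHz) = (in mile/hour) 1.198e+04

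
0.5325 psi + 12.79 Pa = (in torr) 27.63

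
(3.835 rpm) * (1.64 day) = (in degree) 3.26e+06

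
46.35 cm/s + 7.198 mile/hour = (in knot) 7.156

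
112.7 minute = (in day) 0.07826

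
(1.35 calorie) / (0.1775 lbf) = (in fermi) 7.154e+15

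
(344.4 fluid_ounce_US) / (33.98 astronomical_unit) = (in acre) 4.951e-19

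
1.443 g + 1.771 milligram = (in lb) 0.003185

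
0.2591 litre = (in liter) 0.2591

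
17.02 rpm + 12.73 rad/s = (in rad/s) 14.51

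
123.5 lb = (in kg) 56.02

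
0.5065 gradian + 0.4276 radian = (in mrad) 435.6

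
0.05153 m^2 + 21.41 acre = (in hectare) 8.664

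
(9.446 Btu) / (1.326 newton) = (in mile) 4.67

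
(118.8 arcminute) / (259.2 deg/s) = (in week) 1.263e-08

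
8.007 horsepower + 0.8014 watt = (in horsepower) 8.008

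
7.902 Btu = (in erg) 8.337e+10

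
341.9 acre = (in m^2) 1.384e+06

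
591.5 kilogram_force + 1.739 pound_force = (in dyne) 5.808e+08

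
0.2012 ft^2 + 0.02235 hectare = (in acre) 0.05523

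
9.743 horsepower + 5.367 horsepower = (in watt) 1.127e+04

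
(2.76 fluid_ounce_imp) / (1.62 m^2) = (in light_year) 5.117e-21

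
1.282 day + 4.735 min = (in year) 0.003521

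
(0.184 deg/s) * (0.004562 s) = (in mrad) 0.01465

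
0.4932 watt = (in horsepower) 0.0006614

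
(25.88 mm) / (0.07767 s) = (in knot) 0.6477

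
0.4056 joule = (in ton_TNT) 9.694e-11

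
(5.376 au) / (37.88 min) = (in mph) 7.915e+08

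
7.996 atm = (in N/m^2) 8.102e+05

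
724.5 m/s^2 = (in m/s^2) 724.5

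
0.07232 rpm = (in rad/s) 0.007573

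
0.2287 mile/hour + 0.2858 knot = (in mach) 0.0007321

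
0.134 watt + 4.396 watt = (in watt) 4.53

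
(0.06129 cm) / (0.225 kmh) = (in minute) 0.0001634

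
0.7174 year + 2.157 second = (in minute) 3.771e+05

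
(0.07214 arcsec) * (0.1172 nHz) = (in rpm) 3.914e-16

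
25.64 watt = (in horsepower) 0.03438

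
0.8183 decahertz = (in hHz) 0.08183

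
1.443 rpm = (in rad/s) 0.1511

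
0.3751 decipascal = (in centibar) 3.751e-05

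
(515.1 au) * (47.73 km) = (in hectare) 3.678e+14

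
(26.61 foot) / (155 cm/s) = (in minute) 0.08721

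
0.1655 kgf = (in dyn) 1.623e+05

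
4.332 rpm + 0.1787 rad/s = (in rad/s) 0.6323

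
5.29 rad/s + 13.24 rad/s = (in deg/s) 1062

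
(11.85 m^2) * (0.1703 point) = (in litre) 0.7119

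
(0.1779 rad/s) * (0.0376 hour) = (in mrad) 2.408e+04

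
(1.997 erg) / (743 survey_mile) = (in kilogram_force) 1.703e-14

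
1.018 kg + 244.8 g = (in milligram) 1.263e+06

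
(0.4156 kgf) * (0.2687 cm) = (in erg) 1.095e+05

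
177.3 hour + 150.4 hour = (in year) 0.03741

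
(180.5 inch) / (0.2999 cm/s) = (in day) 0.01769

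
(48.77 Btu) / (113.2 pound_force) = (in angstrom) 1.022e+12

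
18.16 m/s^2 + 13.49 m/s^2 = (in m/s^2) 31.65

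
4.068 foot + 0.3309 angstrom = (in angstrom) 1.24e+10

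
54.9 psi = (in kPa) 378.5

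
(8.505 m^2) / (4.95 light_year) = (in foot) 5.958e-16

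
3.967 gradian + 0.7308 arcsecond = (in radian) 0.06232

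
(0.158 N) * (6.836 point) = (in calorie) 9.107e-05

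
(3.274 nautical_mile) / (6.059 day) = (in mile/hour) 0.02591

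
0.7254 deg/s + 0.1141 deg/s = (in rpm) 0.1399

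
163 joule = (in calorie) 38.96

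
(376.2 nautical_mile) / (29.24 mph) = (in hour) 14.81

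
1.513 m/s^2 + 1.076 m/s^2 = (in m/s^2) 2.589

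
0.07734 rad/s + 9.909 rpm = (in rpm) 10.65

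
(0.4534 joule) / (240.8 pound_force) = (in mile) 2.63e-07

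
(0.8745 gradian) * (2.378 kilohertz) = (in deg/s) 1872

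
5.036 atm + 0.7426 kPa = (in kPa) 511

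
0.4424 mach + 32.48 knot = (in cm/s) 1.673e+04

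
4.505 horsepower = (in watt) 3359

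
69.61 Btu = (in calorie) 1.755e+04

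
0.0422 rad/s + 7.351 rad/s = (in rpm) 70.6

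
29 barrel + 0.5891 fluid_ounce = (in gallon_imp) 1014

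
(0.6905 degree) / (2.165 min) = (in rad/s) 9.278e-05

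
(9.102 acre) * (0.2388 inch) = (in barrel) 1405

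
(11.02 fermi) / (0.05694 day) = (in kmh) 8.064e-18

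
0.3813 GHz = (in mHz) 3.813e+11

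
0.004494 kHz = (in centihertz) 449.4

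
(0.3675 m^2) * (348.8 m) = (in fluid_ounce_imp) 4.511e+06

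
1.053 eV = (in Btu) 1.599e-22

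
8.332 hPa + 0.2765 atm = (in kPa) 28.85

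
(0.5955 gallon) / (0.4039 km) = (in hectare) 5.581e-10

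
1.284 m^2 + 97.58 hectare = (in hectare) 97.58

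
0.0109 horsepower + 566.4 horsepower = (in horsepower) 566.4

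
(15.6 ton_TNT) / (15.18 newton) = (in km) 4.3e+06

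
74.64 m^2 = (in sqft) 803.4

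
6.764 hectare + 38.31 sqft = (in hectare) 6.764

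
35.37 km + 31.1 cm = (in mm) 3.537e+07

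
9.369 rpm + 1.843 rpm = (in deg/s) 67.27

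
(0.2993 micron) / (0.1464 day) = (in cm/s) 2.366e-09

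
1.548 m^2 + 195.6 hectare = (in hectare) 195.6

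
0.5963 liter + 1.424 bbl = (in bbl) 1.428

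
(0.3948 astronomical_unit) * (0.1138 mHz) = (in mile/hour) 1.503e+07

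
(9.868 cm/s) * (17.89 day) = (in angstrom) 1.525e+15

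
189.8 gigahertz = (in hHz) 1.898e+09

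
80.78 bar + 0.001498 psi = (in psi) 1172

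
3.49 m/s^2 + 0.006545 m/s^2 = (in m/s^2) 3.497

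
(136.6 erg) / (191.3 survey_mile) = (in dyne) 4.437e-06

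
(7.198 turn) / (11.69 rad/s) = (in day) 4.478e-05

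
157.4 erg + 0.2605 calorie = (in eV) 6.803e+18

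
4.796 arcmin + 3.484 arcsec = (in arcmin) 4.854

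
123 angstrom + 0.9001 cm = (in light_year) 9.514e-19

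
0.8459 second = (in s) 0.8459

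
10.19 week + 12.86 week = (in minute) 2.323e+05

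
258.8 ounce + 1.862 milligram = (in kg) 7.337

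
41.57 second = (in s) 41.57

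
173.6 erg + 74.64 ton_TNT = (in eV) 1.949e+30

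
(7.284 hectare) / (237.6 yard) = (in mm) 3.353e+05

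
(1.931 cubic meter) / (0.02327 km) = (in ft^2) 0.8932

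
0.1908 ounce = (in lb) 0.01192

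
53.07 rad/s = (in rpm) 506.8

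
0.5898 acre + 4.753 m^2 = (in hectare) 0.2392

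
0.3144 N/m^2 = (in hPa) 0.003144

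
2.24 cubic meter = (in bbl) 14.09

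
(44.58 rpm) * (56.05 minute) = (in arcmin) 5.397e+07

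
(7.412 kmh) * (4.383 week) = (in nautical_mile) 2947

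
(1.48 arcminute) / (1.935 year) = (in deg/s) 4.042e-10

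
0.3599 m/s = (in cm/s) 35.99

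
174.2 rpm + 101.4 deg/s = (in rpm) 191.1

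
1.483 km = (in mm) 1.483e+06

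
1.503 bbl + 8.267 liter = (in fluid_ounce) 8360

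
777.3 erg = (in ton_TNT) 1.858e-14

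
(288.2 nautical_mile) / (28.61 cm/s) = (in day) 21.59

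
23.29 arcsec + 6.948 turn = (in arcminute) 1.501e+05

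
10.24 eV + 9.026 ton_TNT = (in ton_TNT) 9.026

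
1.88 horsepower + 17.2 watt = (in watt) 1419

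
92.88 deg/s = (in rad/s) 1.621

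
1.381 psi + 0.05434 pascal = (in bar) 0.09522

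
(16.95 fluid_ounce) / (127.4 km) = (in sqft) 4.235e-08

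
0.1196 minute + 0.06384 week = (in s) 3.862e+04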